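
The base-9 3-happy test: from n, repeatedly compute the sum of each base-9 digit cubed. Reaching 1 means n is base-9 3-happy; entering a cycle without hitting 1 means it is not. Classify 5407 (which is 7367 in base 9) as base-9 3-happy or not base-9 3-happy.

base-9 3-happy

5407 = (7,3,6,7)_9 → 7³ + 3³ + 6³ + 7³ = 343 + 27 + 216 + 343 = 929
929 = (1,2,4,2)_9 → 1³ + 2³ + 4³ + 2³ = 1 + 8 + 64 + 8 = 81
81 = (1,0,0)_9 → 1³ + 0³ + 0³ = 1 + 0 + 0 = 1  — reached 1.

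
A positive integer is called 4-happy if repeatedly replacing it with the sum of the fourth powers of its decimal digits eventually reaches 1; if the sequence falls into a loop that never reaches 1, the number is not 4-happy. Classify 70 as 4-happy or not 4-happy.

not 4-happy

70 → 7⁴ + 0⁴ = 2401 + 0 = 2401
2401 → 2⁴ + 4⁴ + 0⁴ + 1⁴ = 16 + 256 + 0 + 1 = 273
273 → 2⁴ + 7⁴ + 3⁴ = 16 + 2401 + 81 = 2498
2498 → 2⁴ + 4⁴ + 9⁴ + 8⁴ = 16 + 256 + 6561 + 4096 = 10929
10929 → 1⁴ + 0⁴ + 9⁴ + 2⁴ + 9⁴ = 1 + 0 + 6561 + 16 + 6561 = 13139
13139 → 1⁴ + 3⁴ + 1⁴ + 3⁴ + 9⁴ = 1 + 81 + 1 + 81 + 6561 = 6725
6725 → 6⁴ + 7⁴ + 2⁴ + 5⁴ = 1296 + 2401 + 16 + 625 = 4338
4338 → 4⁴ + 3⁴ + 3⁴ + 8⁴ = 256 + 81 + 81 + 4096 = 4514
4514 → 4⁴ + 5⁴ + 1⁴ + 4⁴ = 256 + 625 + 1 + 256 = 1138
1138 → 1⁴ + 1⁴ + 3⁴ + 8⁴ = 1 + 1 + 81 + 4096 = 4179
4179 → 4⁴ + 1⁴ + 7⁴ + 9⁴ = 256 + 1 + 2401 + 6561 = 9219
9219 → 9⁴ + 2⁴ + 1⁴ + 9⁴ = 6561 + 16 + 1 + 6561 = 13139  — 13139 already seen; the sequence cycles without reaching 1.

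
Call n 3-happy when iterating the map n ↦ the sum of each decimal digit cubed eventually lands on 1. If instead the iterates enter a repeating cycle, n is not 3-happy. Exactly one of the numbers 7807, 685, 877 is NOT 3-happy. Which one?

7807: 7807 → 1198 → 1243 → 100 → 1  — reaches 1 (3-happy)
685: 685 → 853 → 664 → 496 → 1009 → 730 → 370 → 370  — repeats 370 (not 3-happy)
877: 877 → 1198 → 1243 → 100 → 1  — reaches 1 (3-happy)

685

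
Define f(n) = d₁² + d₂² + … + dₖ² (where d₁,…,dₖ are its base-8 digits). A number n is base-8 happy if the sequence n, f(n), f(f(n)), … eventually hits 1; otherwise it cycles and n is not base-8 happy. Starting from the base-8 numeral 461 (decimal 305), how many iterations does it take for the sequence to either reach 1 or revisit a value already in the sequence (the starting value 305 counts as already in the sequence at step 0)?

305 = (4,6,1)_8 → 4² + 6² + 1² = 53
53 = (6,5)_8 → 6² + 5² = 61
61 = (7,5)_8 → 7² + 5² = 74
74 = (1,1,2)_8 → 1² + 1² + 2² = 6
6 = (6)_8 → 6² = 36
36 = (4,4)_8 → 4² + 4² = 32
32 = (4,0)_8 → 4² + 0² = 16
16 = (2,0)_8 → 2² + 0² = 4
4 = (4)_8 → 4² = 16  — 16 repeats.
That took 9 steps.

9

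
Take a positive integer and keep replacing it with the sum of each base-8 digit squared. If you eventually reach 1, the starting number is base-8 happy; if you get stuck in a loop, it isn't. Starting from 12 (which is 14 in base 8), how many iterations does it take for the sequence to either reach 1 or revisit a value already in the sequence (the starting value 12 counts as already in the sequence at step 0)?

5

12 = (1,4)_8 → 1² + 4² = 17
17 = (2,1)_8 → 2² + 1² = 5
5 = (5)_8 → 5² = 25
25 = (3,1)_8 → 3² + 1² = 10
10 = (1,2)_8 → 1² + 2² = 5  — 5 repeats.
That took 5 steps.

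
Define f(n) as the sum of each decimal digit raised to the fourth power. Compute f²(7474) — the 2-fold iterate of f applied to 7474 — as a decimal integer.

7474 → 7⁴ + 4⁴ + 7⁴ + 4⁴ = 2401 + 256 + 2401 + 256 = 5314
5314 → 5⁴ + 3⁴ + 1⁴ + 4⁴ = 625 + 81 + 1 + 256 = 963

963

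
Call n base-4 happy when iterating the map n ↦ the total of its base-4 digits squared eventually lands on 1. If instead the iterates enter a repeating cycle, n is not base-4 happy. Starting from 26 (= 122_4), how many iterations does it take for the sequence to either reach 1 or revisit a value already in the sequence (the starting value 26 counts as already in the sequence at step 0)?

26 = (1,2,2)_4 → 1² + 2² + 2² = 1 + 4 + 4 = 9
9 = (2,1)_4 → 2² + 1² = 4 + 1 = 5
5 = (1,1)_4 → 1² + 1² = 1 + 1 = 2
2 = (2)_4 → 2² = 4
4 = (1,0)_4 → 1² + 0² = 1 + 0 = 1  — reached 1.
That took 5 steps.

5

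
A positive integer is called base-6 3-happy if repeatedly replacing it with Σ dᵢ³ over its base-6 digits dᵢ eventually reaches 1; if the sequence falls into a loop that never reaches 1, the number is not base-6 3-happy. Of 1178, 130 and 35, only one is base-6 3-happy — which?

130

1178: 1178 → 205 → 190 → 190  — repeats 190 (not base-6 3-happy)
130: 130 → 118 → 92 → 43 → 3 → 27 → 91 → 36 → 1  — reaches 1 (base-6 3-happy)
35: 35 → 250 → 190 → 190  — repeats 190 (not base-6 3-happy)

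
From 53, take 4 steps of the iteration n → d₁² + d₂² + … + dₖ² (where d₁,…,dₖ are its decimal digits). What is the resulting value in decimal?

53 → 5² + 3² = 34
34 → 3² + 4² = 25
25 → 2² + 5² = 29
29 → 2² + 9² = 85

85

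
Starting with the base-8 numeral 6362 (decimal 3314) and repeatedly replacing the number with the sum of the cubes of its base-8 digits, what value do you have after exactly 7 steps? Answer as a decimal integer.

3314 = (6,3,6,2)_8 → 467
467 = (7,2,3)_8 → 378
378 = (5,7,2)_8 → 476
476 = (7,3,4)_8 → 434
434 = (6,6,2)_8 → 440
440 = (6,7,0)_8 → 559
559 = (1,0,5,7)_8 → 469

469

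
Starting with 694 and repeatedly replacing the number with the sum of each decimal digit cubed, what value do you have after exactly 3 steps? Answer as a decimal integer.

694 → 6³ + 9³ + 4³ = 1009
1009 → 1³ + 0³ + 0³ + 9³ = 730
730 → 7³ + 3³ + 0³ = 370

370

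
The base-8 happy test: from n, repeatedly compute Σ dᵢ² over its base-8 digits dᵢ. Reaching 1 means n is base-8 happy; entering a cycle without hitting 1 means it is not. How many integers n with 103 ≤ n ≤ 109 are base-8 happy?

103: 103 → 66 → 5 → 25 → 10 → 5  — not base-8 happy
104: 104 → 26 → 13 → 26  — not base-8 happy
105: 105 → 27 → 18 → 8 → 1  — base-8 happy
106: 106 → 30 → 45 → 50 → 40 → 25 → 10 → 5 → 25  — not base-8 happy
107: 107 → 35 → 25 → 10 → 5 → 25  — not base-8 happy
108: 108 → 42 → 29 → 34 → 20 → 20  — not base-8 happy
109: 109 → 51 → 45 → 50 → 40 → 25 → 10 → 5 → 25  — not base-8 happy
base-8 happy: 105

1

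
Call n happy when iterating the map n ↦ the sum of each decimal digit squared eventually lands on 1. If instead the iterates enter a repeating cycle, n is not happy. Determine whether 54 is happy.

54 → 5² + 4² = 25 + 16 = 41
41 → 4² + 1² = 16 + 1 = 17
17 → 1² + 7² = 1 + 49 = 50
50 → 5² + 0² = 25 + 0 = 25
25 → 2² + 5² = 4 + 25 = 29
29 → 2² + 9² = 4 + 81 = 85
85 → 8² + 5² = 64 + 25 = 89
89 → 8² + 9² = 64 + 81 = 145
145 → 1² + 4² + 5² = 1 + 16 + 25 = 42
42 → 4² + 2² = 16 + 4 = 20
20 → 2² + 0² = 4 + 0 = 4
4 → 4² = 16
16 → 1² + 6² = 1 + 36 = 37
37 → 3² + 7² = 9 + 49 = 58
58 → 5² + 8² = 25 + 64 = 89  — 89 already seen; the sequence cycles without reaching 1.

not happy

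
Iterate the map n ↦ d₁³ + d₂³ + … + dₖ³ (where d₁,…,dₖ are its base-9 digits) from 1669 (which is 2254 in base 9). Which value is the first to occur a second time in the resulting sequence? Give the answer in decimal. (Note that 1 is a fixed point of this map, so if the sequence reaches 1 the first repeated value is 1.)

1669 = (2,2,5,4)_9 → 2³ + 2³ + 5³ + 4³ = 205
205 = (2,4,7)_9 → 2³ + 4³ + 7³ = 415
415 = (5,1,1)_9 → 5³ + 1³ + 1³ = 127
127 = (1,5,1)_9 → 1³ + 5³ + 1³ = 127  — 127 already appeared earlier.

127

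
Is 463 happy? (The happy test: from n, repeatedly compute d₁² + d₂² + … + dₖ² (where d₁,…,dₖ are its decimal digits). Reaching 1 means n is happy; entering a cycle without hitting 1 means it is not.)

463 → 61
61 → 37
37 → 58
58 → 89
89 → 145
145 → 42
42 → 20
20 → 4
4 → 16
16 → 37  — 37 already seen; the sequence cycles without reaching 1.

not happy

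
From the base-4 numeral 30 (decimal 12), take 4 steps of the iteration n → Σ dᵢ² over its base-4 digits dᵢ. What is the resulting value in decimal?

4

12 = (3,0)_4 → 3² + 0² = 9
9 = (2,1)_4 → 2² + 1² = 5
5 = (1,1)_4 → 1² + 1² = 2
2 = (2)_4 → 2² = 4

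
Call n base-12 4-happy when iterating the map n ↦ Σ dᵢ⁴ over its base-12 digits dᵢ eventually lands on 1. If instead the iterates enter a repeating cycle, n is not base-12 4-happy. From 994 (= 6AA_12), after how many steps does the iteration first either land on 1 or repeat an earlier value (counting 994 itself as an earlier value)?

15

994 = (6,10,10)_12 → 6⁴ + 10⁴ + 10⁴ = 21296
21296 = (1,0,3,10,8)_12 → 1⁴ + 0⁴ + 3⁴ + 10⁴ + 8⁴ = 14178
14178 = (8,2,5,6)_12 → 8⁴ + 2⁴ + 5⁴ + 6⁴ = 6033
6033 = (3,5,10,9)_12 → 3⁴ + 5⁴ + 10⁴ + 9⁴ = 17267
17267 = (9,11,10,11)_12 → 9⁴ + 11⁴ + 10⁴ + 11⁴ = 45843
45843 = (2,2,6,4,3)_12 → 2⁴ + 2⁴ + 6⁴ + 4⁴ + 3⁴ = 1665
1665 = (11,6,9)_12 → 11⁴ + 6⁴ + 9⁴ = 22498
22498 = (1,1,0,2,10)_12 → 1⁴ + 1⁴ + 0⁴ + 2⁴ + 10⁴ = 10018
10018 = (5,9,6,10)_12 → 5⁴ + 9⁴ + 6⁴ + 10⁴ = 18482
18482 = (10,8,4,2)_12 → 10⁴ + 8⁴ + 4⁴ + 2⁴ = 14368
14368 = (8,3,9,4)_12 → 8⁴ + 3⁴ + 9⁴ + 4⁴ = 10994
10994 = (6,4,4,2)_12 → 6⁴ + 4⁴ + 4⁴ + 2⁴ = 1824
1824 = (1,0,8,0)_12 → 1⁴ + 0⁴ + 8⁴ + 0⁴ = 4097
4097 = (2,4,5,5)_12 → 2⁴ + 4⁴ + 5⁴ + 5⁴ = 1522
1522 = (10,6,10)_12 → 10⁴ + 6⁴ + 10⁴ = 21296  — 21296 repeats.
That took 15 steps.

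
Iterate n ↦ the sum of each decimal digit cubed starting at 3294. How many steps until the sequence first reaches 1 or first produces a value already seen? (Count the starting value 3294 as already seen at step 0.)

10

3294 → 3³ + 2³ + 9³ + 4³ = 27 + 8 + 729 + 64 = 828
828 → 8³ + 2³ + 8³ = 512 + 8 + 512 = 1032
1032 → 1³ + 0³ + 3³ + 2³ = 1 + 0 + 27 + 8 = 36
36 → 3³ + 6³ = 27 + 216 = 243
243 → 2³ + 4³ + 3³ = 8 + 64 + 27 = 99
99 → 9³ + 9³ = 729 + 729 = 1458
1458 → 1³ + 4³ + 5³ + 8³ = 1 + 64 + 125 + 512 = 702
702 → 7³ + 0³ + 2³ = 343 + 0 + 8 = 351
351 → 3³ + 5³ + 1³ = 27 + 125 + 1 = 153
153 → 1³ + 5³ + 3³ = 1 + 125 + 27 = 153  — 153 repeats.
That took 10 steps.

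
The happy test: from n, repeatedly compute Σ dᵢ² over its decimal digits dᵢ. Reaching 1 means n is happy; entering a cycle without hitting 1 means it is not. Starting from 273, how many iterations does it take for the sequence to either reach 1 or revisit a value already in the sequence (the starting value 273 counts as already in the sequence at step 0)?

11

273 → 2² + 7² + 3² = 4 + 49 + 9 = 62
62 → 6² + 2² = 36 + 4 = 40
40 → 4² + 0² = 16 + 0 = 16
16 → 1² + 6² = 1 + 36 = 37
37 → 3² + 7² = 9 + 49 = 58
58 → 5² + 8² = 25 + 64 = 89
89 → 8² + 9² = 64 + 81 = 145
145 → 1² + 4² + 5² = 1 + 16 + 25 = 42
42 → 4² + 2² = 16 + 4 = 20
20 → 2² + 0² = 4 + 0 = 4
4 → 4² = 16  — 16 repeats.
That took 11 steps.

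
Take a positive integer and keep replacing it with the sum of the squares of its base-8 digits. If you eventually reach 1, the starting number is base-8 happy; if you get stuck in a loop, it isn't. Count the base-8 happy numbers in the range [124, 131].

124: 124 → 66 → 5 → 25 → 10 → 5  (repeats 5)
125: 125 → 75 → 11 → 10 → 5 → 25 → 10  (repeats 10)
126: 126 → 86 → 41 → 26 → 13 → 26  (repeats 26)
127: 127 → 99 → 26 → 13 → 26  (repeats 26)
128: 128 → 4 → 16 → 4  (repeats 4)
129: 129 → 5 → 25 → 10 → 5  (repeats 5)
130: 130 → 8 → 1  (reaches 1)
131: 131 → 13 → 26 → 13  (repeats 13)
base-8 happy: 130

1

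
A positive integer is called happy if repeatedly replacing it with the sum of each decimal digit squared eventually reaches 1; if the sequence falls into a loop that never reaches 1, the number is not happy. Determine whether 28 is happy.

happy

28 → 2² + 8² = 68
68 → 6² + 8² = 100
100 → 1² + 0² + 0² = 1  — reached 1.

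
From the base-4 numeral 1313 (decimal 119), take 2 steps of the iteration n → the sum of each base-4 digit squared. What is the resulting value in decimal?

119 = (1,3,1,3)_4 → 1² + 3² + 1² + 3² = 20
20 = (1,1,0)_4 → 1² + 1² + 0² = 2

2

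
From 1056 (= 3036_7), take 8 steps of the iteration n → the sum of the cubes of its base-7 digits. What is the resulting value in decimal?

1056 = (3,0,3,6)_7 → 3³ + 0³ + 3³ + 6³ = 27 + 0 + 27 + 216 = 270
270 = (5,3,4)_7 → 5³ + 3³ + 4³ = 125 + 27 + 64 = 216
216 = (4,2,6)_7 → 4³ + 2³ + 6³ = 64 + 8 + 216 = 288
288 = (5,6,1)_7 → 5³ + 6³ + 1³ = 125 + 216 + 1 = 342
342 = (6,6,6)_7 → 6³ + 6³ + 6³ = 216 + 216 + 216 = 648
648 = (1,6,1,4)_7 → 1³ + 6³ + 1³ + 4³ = 1 + 216 + 1 + 64 = 282
282 = (5,5,2)_7 → 5³ + 5³ + 2³ = 125 + 125 + 8 = 258
258 = (5,1,6)_7 → 5³ + 1³ + 6³ = 125 + 1 + 216 = 342

342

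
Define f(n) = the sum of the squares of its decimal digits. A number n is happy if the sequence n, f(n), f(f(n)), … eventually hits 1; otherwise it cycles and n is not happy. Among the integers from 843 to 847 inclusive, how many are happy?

843: 843 → 89 → 145 → 42 → 20 → 4 → 16 → 37 → 58 → 89  — not happy
844: 844 → 96 → 117 → 51 → 26 → 40 → 16 → 37 → 58 → 89 → 145 → 42 → 20 → 4 → 16  — not happy
845: 845 → 105 → 26 → 40 → 16 → 37 → 58 → 89 → 145 → 42 → 20 → 4 → 16  — not happy
846: 846 → 116 → 38 → 73 → 58 → 89 → 145 → 42 → 20 → 4 → 16 → 37 → 58  — not happy
847: 847 → 129 → 86 → 100 → 1  — happy
happy: 847

1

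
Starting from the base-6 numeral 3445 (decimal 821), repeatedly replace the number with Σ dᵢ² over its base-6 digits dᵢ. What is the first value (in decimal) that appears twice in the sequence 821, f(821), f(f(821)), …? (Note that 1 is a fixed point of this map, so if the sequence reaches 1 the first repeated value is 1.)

821 = (3,4,4,5)_6 → 3² + 4² + 4² + 5² = 66
66 = (1,5,0)_6 → 1² + 5² + 0² = 26
26 = (4,2)_6 → 4² + 2² = 20
20 = (3,2)_6 → 3² + 2² = 13
13 = (2,1)_6 → 2² + 1² = 5
5 = (5)_6 → 5² = 25
25 = (4,1)_6 → 4² + 1² = 17
17 = (2,5)_6 → 2² + 5² = 29
29 = (4,5)_6 → 4² + 5² = 41
41 = (1,0,5)_6 → 1² + 0² + 5² = 26  — 26 already appeared earlier.

26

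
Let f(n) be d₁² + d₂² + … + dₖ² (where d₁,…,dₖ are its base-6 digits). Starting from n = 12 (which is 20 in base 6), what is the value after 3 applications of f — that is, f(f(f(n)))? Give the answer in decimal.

20

12 = (2,0)_6 → 2² + 0² = 4
4 = (4)_6 → 4² = 16
16 = (2,4)_6 → 2² + 4² = 20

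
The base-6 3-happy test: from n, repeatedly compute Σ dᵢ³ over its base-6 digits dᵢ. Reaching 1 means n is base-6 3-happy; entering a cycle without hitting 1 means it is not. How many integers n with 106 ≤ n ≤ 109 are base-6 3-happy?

3

106: 106 → 197 → 258 → 3 → 27 → 91 → 36 → 1  (reaches 1)
107: 107 → 258 → 3 → 27 → 91 → 36 → 1  (reaches 1)
108: 108 → 27 → 91 → 36 → 1  (reaches 1)
109: 109 → 28 → 128 → 62 → 73 → 9 → 28  (repeats 28)
base-6 3-happy: 106, 107, 108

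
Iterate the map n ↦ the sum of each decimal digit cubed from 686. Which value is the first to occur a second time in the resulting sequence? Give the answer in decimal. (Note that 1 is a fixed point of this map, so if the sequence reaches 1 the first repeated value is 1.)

407

686 → 6³ + 8³ + 6³ = 216 + 512 + 216 = 944
944 → 9³ + 4³ + 4³ = 729 + 64 + 64 = 857
857 → 8³ + 5³ + 7³ = 512 + 125 + 343 = 980
980 → 9³ + 8³ + 0³ = 729 + 512 + 0 = 1241
1241 → 1³ + 2³ + 4³ + 1³ = 1 + 8 + 64 + 1 = 74
74 → 7³ + 4³ = 343 + 64 = 407
407 → 4³ + 0³ + 7³ = 64 + 0 + 343 = 407  — 407 already appeared earlier.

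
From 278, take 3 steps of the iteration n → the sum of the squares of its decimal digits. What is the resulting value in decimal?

26

278 → 2² + 7² + 8² = 117
117 → 1² + 1² + 7² = 51
51 → 5² + 1² = 26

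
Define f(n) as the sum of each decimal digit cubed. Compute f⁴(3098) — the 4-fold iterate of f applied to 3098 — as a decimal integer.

371

3098 → 3³ + 0³ + 9³ + 8³ = 27 + 0 + 729 + 512 = 1268
1268 → 1³ + 2³ + 6³ + 8³ = 1 + 8 + 216 + 512 = 737
737 → 7³ + 3³ + 7³ = 343 + 27 + 343 = 713
713 → 7³ + 1³ + 3³ = 343 + 1 + 27 = 371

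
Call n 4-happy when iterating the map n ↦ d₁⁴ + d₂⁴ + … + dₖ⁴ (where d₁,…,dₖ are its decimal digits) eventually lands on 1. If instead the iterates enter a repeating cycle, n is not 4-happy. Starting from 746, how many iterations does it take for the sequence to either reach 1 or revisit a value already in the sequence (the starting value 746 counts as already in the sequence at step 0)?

746 → 7⁴ + 4⁴ + 6⁴ = 3953
3953 → 3⁴ + 9⁴ + 5⁴ + 3⁴ = 7348
7348 → 7⁴ + 3⁴ + 4⁴ + 8⁴ = 6834
6834 → 6⁴ + 8⁴ + 3⁴ + 4⁴ = 5729
5729 → 5⁴ + 7⁴ + 2⁴ + 9⁴ = 9603
9603 → 9⁴ + 6⁴ + 0⁴ + 3⁴ = 7938
7938 → 7⁴ + 9⁴ + 3⁴ + 8⁴ = 13139
13139 → 1⁴ + 3⁴ + 1⁴ + 3⁴ + 9⁴ = 6725
6725 → 6⁴ + 7⁴ + 2⁴ + 5⁴ = 4338
4338 → 4⁴ + 3⁴ + 3⁴ + 8⁴ = 4514
4514 → 4⁴ + 5⁴ + 1⁴ + 4⁴ = 1138
1138 → 1⁴ + 1⁴ + 3⁴ + 8⁴ = 4179
4179 → 4⁴ + 1⁴ + 7⁴ + 9⁴ = 9219
9219 → 9⁴ + 2⁴ + 1⁴ + 9⁴ = 13139  — 13139 repeats.
That took 14 steps.

14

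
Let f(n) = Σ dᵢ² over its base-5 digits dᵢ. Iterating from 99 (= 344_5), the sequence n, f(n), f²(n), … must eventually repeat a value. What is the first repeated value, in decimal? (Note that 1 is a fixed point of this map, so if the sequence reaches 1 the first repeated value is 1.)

1

99 = (3,4,4)_5 → 3² + 4² + 4² = 9 + 16 + 16 = 41
41 = (1,3,1)_5 → 1² + 3² + 1² = 1 + 9 + 1 = 11
11 = (2,1)_5 → 2² + 1² = 4 + 1 = 5
5 = (1,0)_5 → 1² + 0² = 1 + 0 = 1  — reached the fixed point 1.
1 → 1, so 1 is the first repeated value.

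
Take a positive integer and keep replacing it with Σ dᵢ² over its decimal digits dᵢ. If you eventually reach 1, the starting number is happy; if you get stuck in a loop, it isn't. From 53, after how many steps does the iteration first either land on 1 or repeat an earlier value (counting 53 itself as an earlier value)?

53 → 5² + 3² = 25 + 9 = 34
34 → 3² + 4² = 9 + 16 = 25
25 → 2² + 5² = 4 + 25 = 29
29 → 2² + 9² = 4 + 81 = 85
85 → 8² + 5² = 64 + 25 = 89
89 → 8² + 9² = 64 + 81 = 145
145 → 1² + 4² + 5² = 1 + 16 + 25 = 42
42 → 4² + 2² = 16 + 4 = 20
20 → 2² + 0² = 4 + 0 = 4
4 → 4² = 16
16 → 1² + 6² = 1 + 36 = 37
37 → 3² + 7² = 9 + 49 = 58
58 → 5² + 8² = 25 + 64 = 89  — 89 repeats.
That took 13 steps.

13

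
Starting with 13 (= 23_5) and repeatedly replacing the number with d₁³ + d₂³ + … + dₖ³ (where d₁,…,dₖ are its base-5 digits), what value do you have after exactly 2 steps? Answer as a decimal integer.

13 = (2,3)_5 → 2³ + 3³ = 8 + 27 = 35
35 = (1,2,0)_5 → 1³ + 2³ + 0³ = 1 + 8 + 0 = 9

9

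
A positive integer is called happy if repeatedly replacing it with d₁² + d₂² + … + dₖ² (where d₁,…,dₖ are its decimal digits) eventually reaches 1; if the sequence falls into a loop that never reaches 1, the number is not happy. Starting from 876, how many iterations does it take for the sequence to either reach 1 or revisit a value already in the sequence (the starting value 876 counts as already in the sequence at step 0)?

11

876 → 8² + 7² + 6² = 149
149 → 1² + 4² + 9² = 98
98 → 9² + 8² = 145
145 → 1² + 4² + 5² = 42
42 → 4² + 2² = 20
20 → 2² + 0² = 4
4 → 4² = 16
16 → 1² + 6² = 37
37 → 3² + 7² = 58
58 → 5² + 8² = 89
89 → 8² + 9² = 145  — 145 repeats.
That took 11 steps.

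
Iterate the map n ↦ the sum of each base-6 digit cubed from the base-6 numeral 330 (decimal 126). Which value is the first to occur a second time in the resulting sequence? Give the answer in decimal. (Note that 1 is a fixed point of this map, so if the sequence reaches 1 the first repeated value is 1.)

126 = (3,3,0)_6 → 3³ + 3³ + 0³ = 27 + 27 + 0 = 54
54 = (1,3,0)_6 → 1³ + 3³ + 0³ = 1 + 27 + 0 = 28
28 = (4,4)_6 → 4³ + 4³ = 64 + 64 = 128
128 = (3,3,2)_6 → 3³ + 3³ + 2³ = 27 + 27 + 8 = 62
62 = (1,4,2)_6 → 1³ + 4³ + 2³ = 1 + 64 + 8 = 73
73 = (2,0,1)_6 → 2³ + 0³ + 1³ = 8 + 0 + 1 = 9
9 = (1,3)_6 → 1³ + 3³ = 1 + 27 = 28  — 28 already appeared earlier.

28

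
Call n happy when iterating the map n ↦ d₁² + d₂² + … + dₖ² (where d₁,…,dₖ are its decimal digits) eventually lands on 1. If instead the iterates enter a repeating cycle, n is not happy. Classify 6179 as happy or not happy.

6179 → 6² + 1² + 7² + 9² = 167
167 → 1² + 6² + 7² = 86
86 → 8² + 6² = 100
100 → 1² + 0² + 0² = 1  — reached 1.

happy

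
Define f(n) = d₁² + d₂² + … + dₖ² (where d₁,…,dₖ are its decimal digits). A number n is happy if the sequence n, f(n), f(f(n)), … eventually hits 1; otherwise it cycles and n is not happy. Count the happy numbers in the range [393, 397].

393: 393 → 99 → 162 → 41 → 17 → 50 → 25 → 29 → 85 → 89 → 145 → 42 → 20 → 4 → 16 → 37 → 58 → 89  (repeats 89)
394: 394 → 106 → 37 → 58 → 89 → 145 → 42 → 20 → 4 → 16 → 37  (repeats 37)
395: 395 → 115 → 27 → 53 → 34 → 25 → 29 → 85 → 89 → 145 → 42 → 20 → 4 → 16 → 37 → 58 → 89  (repeats 89)
396: 396 → 126 → 41 → 17 → 50 → 25 → 29 → 85 → 89 → 145 → 42 → 20 → 4 → 16 → 37 → 58 → 89  (repeats 89)
397: 397 → 139 → 91 → 82 → 68 → 100 → 1  (reaches 1)
happy: 397

1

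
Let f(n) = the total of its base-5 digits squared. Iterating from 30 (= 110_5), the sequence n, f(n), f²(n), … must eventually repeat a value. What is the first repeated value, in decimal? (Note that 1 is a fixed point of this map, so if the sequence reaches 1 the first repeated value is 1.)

30 = (1,1,0)_5 → 2
2 = (2)_5 → 4
4 = (4)_5 → 16
16 = (3,1)_5 → 10
10 = (2,0)_5 → 4  — 4 already appeared earlier.

4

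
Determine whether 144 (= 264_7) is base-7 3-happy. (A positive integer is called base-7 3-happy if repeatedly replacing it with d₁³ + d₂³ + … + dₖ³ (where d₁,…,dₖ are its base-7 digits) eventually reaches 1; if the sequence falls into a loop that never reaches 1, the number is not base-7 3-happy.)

not base-7 3-happy

144 = (2,6,4)_7 → 2³ + 6³ + 4³ = 8 + 216 + 64 = 288
288 = (5,6,1)_7 → 5³ + 6³ + 1³ = 125 + 216 + 1 = 342
342 = (6,6,6)_7 → 6³ + 6³ + 6³ = 216 + 216 + 216 = 648
648 = (1,6,1,4)_7 → 1³ + 6³ + 1³ + 4³ = 1 + 216 + 1 + 64 = 282
282 = (5,5,2)_7 → 5³ + 5³ + 2³ = 125 + 125 + 8 = 258
258 = (5,1,6)_7 → 5³ + 1³ + 6³ = 125 + 1 + 216 = 342  — 342 already seen; the sequence cycles without reaching 1.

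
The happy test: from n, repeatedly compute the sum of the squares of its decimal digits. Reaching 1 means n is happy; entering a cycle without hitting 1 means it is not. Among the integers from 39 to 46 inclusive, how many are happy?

1

39: 39 → 90 → 81 → 65 → 61 → 37 → 58 → 89 → 145 → 42 → 20 → 4 → 16 → 37  — not happy
40: 40 → 16 → 37 → 58 → 89 → 145 → 42 → 20 → 4 → 16  — not happy
41: 41 → 17 → 50 → 25 → 29 → 85 → 89 → 145 → 42 → 20 → 4 → 16 → 37 → 58 → 89  — not happy
42: 42 → 20 → 4 → 16 → 37 → 58 → 89 → 145 → 42  — not happy
43: 43 → 25 → 29 → 85 → 89 → 145 → 42 → 20 → 4 → 16 → 37 → 58 → 89  — not happy
44: 44 → 32 → 13 → 10 → 1  — happy
45: 45 → 41 → 17 → 50 → 25 → 29 → 85 → 89 → 145 → 42 → 20 → 4 → 16 → 37 → 58 → 89  — not happy
46: 46 → 52 → 29 → 85 → 89 → 145 → 42 → 20 → 4 → 16 → 37 → 58 → 89  — not happy
happy: 44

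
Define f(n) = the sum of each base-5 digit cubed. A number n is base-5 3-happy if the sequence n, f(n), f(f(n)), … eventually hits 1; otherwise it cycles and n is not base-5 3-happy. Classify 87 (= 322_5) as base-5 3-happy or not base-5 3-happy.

87 = (3,2,2)_5 → 3³ + 2³ + 2³ = 27 + 8 + 8 = 43
43 = (1,3,3)_5 → 1³ + 3³ + 3³ = 1 + 27 + 27 = 55
55 = (2,1,0)_5 → 2³ + 1³ + 0³ = 8 + 1 + 0 = 9
9 = (1,4)_5 → 1³ + 4³ = 1 + 64 = 65
65 = (2,3,0)_5 → 2³ + 3³ + 0³ = 8 + 27 + 0 = 35
35 = (1,2,0)_5 → 1³ + 2³ + 0³ = 1 + 8 + 0 = 9  — 9 already seen; the sequence cycles without reaching 1.

not base-5 3-happy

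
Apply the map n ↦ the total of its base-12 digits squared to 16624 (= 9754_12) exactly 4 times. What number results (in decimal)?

25

16624 = (9,7,5,4)_12 → 9² + 7² + 5² + 4² = 171
171 = (1,2,3)_12 → 1² + 2² + 3² = 14
14 = (1,2)_12 → 1² + 2² = 5
5 = (5)_12 → 5² = 25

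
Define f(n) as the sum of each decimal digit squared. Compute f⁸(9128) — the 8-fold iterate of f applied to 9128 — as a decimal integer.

9128 → 9² + 1² + 2² + 8² = 81 + 1 + 4 + 64 = 150
150 → 1² + 5² + 0² = 1 + 25 + 0 = 26
26 → 2² + 6² = 4 + 36 = 40
40 → 4² + 0² = 16 + 0 = 16
16 → 1² + 6² = 1 + 36 = 37
37 → 3² + 7² = 9 + 49 = 58
58 → 5² + 8² = 25 + 64 = 89
89 → 8² + 9² = 64 + 81 = 145

145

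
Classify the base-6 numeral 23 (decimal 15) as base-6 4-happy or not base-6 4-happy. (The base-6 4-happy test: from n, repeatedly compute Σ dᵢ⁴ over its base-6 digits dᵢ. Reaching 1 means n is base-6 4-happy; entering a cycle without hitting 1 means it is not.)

not base-6 4-happy

15 = (2,3)_6 → 2⁴ + 3⁴ = 16 + 81 = 97
97 = (2,4,1)_6 → 2⁴ + 4⁴ + 1⁴ = 16 + 256 + 1 = 273
273 = (1,1,3,3)_6 → 1⁴ + 1⁴ + 3⁴ + 3⁴ = 1 + 1 + 81 + 81 = 164
164 = (4,3,2)_6 → 4⁴ + 3⁴ + 2⁴ = 256 + 81 + 16 = 353
353 = (1,3,4,5)_6 → 1⁴ + 3⁴ + 4⁴ + 5⁴ = 1 + 81 + 256 + 625 = 963
963 = (4,2,4,3)_6 → 4⁴ + 2⁴ + 4⁴ + 3⁴ = 256 + 16 + 256 + 81 = 609
609 = (2,4,5,3)_6 → 2⁴ + 4⁴ + 5⁴ + 3⁴ = 16 + 256 + 625 + 81 = 978
978 = (4,3,1,0)_6 → 4⁴ + 3⁴ + 1⁴ + 0⁴ = 256 + 81 + 1 + 0 = 338
338 = (1,3,2,2)_6 → 1⁴ + 3⁴ + 2⁴ + 2⁴ = 1 + 81 + 16 + 16 = 114
114 = (3,1,0)_6 → 3⁴ + 1⁴ + 0⁴ = 81 + 1 + 0 = 82
82 = (2,1,4)_6 → 2⁴ + 1⁴ + 4⁴ = 16 + 1 + 256 = 273  — 273 already seen; the sequence cycles without reaching 1.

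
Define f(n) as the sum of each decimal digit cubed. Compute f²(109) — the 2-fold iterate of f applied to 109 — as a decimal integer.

370

109 → 1³ + 0³ + 9³ = 1 + 0 + 729 = 730
730 → 7³ + 3³ + 0³ = 343 + 27 + 0 = 370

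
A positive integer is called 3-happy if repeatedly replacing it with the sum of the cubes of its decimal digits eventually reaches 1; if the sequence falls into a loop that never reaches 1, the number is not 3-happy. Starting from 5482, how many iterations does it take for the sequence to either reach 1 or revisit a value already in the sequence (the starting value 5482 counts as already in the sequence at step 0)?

6

5482 → 709
709 → 1072
1072 → 352
352 → 160
160 → 217
217 → 352  — 352 repeats.
That took 6 steps.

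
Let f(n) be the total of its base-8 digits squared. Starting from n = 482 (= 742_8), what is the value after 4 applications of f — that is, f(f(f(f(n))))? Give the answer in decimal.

482 = (7,4,2)_8 → 69
69 = (1,0,5)_8 → 26
26 = (3,2)_8 → 13
13 = (1,5)_8 → 26

26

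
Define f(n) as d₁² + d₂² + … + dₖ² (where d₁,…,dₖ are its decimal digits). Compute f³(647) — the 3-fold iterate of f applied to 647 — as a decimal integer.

4

647 → 6² + 4² + 7² = 101
101 → 1² + 0² + 1² = 2
2 → 2² = 4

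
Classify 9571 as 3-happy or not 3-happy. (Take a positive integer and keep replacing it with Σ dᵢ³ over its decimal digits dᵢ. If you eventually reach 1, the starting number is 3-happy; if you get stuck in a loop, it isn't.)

3-happy

9571 → 9³ + 5³ + 7³ + 1³ = 1198
1198 → 1³ + 1³ + 9³ + 8³ = 1243
1243 → 1³ + 2³ + 4³ + 3³ = 100
100 → 1³ + 0³ + 0³ = 1  — reached 1.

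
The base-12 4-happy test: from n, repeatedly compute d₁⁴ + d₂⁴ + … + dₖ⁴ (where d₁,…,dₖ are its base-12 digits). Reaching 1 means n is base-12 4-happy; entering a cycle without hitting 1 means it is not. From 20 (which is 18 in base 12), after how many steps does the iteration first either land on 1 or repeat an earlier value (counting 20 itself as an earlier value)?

20 = (1,8)_12 → 1⁴ + 8⁴ = 1 + 4096 = 4097
4097 = (2,4,5,5)_12 → 2⁴ + 4⁴ + 5⁴ + 5⁴ = 16 + 256 + 625 + 625 = 1522
1522 = (10,6,10)_12 → 10⁴ + 6⁴ + 10⁴ = 10000 + 1296 + 10000 = 21296
21296 = (1,0,3,10,8)_12 → 1⁴ + 0⁴ + 3⁴ + 10⁴ + 8⁴ = 1 + 0 + 81 + 10000 + 4096 = 14178
14178 = (8,2,5,6)_12 → 8⁴ + 2⁴ + 5⁴ + 6⁴ = 4096 + 16 + 625 + 1296 = 6033
6033 = (3,5,10,9)_12 → 3⁴ + 5⁴ + 10⁴ + 9⁴ = 81 + 625 + 10000 + 6561 = 17267
17267 = (9,11,10,11)_12 → 9⁴ + 11⁴ + 10⁴ + 11⁴ = 6561 + 14641 + 10000 + 14641 = 45843
45843 = (2,2,6,4,3)_12 → 2⁴ + 2⁴ + 6⁴ + 4⁴ + 3⁴ = 16 + 16 + 1296 + 256 + 81 = 1665
1665 = (11,6,9)_12 → 11⁴ + 6⁴ + 9⁴ = 14641 + 1296 + 6561 = 22498
22498 = (1,1,0,2,10)_12 → 1⁴ + 1⁴ + 0⁴ + 2⁴ + 10⁴ = 1 + 1 + 0 + 16 + 10000 = 10018
10018 = (5,9,6,10)_12 → 5⁴ + 9⁴ + 6⁴ + 10⁴ = 625 + 6561 + 1296 + 10000 = 18482
18482 = (10,8,4,2)_12 → 10⁴ + 8⁴ + 4⁴ + 2⁴ = 10000 + 4096 + 256 + 16 = 14368
14368 = (8,3,9,4)_12 → 8⁴ + 3⁴ + 9⁴ + 4⁴ = 4096 + 81 + 6561 + 256 = 10994
10994 = (6,4,4,2)_12 → 6⁴ + 4⁴ + 4⁴ + 2⁴ = 1296 + 256 + 256 + 16 = 1824
1824 = (1,0,8,0)_12 → 1⁴ + 0⁴ + 8⁴ + 0⁴ = 1 + 0 + 4096 + 0 = 4097  — 4097 repeats.
That took 15 steps.

15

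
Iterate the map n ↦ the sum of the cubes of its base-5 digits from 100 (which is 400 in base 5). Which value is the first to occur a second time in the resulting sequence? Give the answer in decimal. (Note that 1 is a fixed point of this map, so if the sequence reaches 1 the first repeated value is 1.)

100 = (4,0,0)_5 → 4³ + 0³ + 0³ = 64 + 0 + 0 = 64
64 = (2,2,4)_5 → 2³ + 2³ + 4³ = 8 + 8 + 64 = 80
80 = (3,1,0)_5 → 3³ + 1³ + 0³ = 27 + 1 + 0 = 28
28 = (1,0,3)_5 → 1³ + 0³ + 3³ = 1 + 0 + 27 = 28  — 28 already appeared earlier.

28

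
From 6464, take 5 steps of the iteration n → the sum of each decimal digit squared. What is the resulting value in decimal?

6464 → 6² + 4² + 6² + 4² = 104
104 → 1² + 0² + 4² = 17
17 → 1² + 7² = 50
50 → 5² + 0² = 25
25 → 2² + 5² = 29

29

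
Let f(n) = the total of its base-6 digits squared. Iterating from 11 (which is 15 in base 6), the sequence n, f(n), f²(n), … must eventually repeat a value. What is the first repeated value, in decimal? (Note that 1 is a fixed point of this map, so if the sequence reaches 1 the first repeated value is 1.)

26

11 = (1,5)_6 → 1² + 5² = 26
26 = (4,2)_6 → 4² + 2² = 20
20 = (3,2)_6 → 3² + 2² = 13
13 = (2,1)_6 → 2² + 1² = 5
5 = (5)_6 → 5² = 25
25 = (4,1)_6 → 4² + 1² = 17
17 = (2,5)_6 → 2² + 5² = 29
29 = (4,5)_6 → 4² + 5² = 41
41 = (1,0,5)_6 → 1² + 0² + 5² = 26  — 26 already appeared earlier.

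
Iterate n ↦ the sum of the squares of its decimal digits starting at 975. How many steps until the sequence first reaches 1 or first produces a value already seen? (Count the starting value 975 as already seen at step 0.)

13

975 → 155
155 → 51
51 → 26
26 → 40
40 → 16
16 → 37
37 → 58
58 → 89
89 → 145
145 → 42
42 → 20
20 → 4
4 → 16  — 16 repeats.
That took 13 steps.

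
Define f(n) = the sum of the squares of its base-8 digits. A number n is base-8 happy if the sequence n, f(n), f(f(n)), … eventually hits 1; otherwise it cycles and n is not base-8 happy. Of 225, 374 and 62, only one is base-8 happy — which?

374

225: 225 → 26 → 13 → 26  — repeats 26 (not base-8 happy)
374: 374 → 97 → 18 → 8 → 1  — reaches 1 (base-8 happy)
62: 62 → 85 → 30 → 45 → 50 → 40 → 25 → 10 → 5 → 25  — repeats 25 (not base-8 happy)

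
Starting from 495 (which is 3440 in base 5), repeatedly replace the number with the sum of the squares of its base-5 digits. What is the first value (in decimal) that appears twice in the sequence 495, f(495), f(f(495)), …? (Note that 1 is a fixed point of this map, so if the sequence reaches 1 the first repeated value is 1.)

1

495 = (3,4,4,0)_5 → 3² + 4² + 4² + 0² = 41
41 = (1,3,1)_5 → 1² + 3² + 1² = 11
11 = (2,1)_5 → 2² + 1² = 5
5 = (1,0)_5 → 1² + 0² = 1  — reached the fixed point 1.
1 → 1, so 1 is the first repeated value.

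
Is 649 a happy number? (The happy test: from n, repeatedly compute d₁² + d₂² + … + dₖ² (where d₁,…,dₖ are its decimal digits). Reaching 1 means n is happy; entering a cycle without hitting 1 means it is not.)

649 → 6² + 4² + 9² = 133
133 → 1² + 3² + 3² = 19
19 → 1² + 9² = 82
82 → 8² + 2² = 68
68 → 6² + 8² = 100
100 → 1² + 0² + 0² = 1  — reached 1.

happy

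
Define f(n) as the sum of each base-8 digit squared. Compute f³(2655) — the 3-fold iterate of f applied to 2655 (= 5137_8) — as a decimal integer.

29

2655 = (5,1,3,7)_8 → 5² + 1² + 3² + 7² = 25 + 1 + 9 + 49 = 84
84 = (1,2,4)_8 → 1² + 2² + 4² = 1 + 4 + 16 = 21
21 = (2,5)_8 → 2² + 5² = 4 + 25 = 29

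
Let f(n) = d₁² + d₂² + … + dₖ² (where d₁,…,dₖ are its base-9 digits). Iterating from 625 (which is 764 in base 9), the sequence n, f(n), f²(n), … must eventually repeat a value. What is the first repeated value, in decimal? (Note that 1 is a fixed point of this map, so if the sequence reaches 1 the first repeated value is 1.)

625 = (7,6,4)_9 → 7² + 6² + 4² = 49 + 36 + 16 = 101
101 = (1,2,2)_9 → 1² + 2² + 2² = 1 + 4 + 4 = 9
9 = (1,0)_9 → 1² + 0² = 1 + 0 = 1  — reached the fixed point 1.
1 → 1, so 1 is the first repeated value.

1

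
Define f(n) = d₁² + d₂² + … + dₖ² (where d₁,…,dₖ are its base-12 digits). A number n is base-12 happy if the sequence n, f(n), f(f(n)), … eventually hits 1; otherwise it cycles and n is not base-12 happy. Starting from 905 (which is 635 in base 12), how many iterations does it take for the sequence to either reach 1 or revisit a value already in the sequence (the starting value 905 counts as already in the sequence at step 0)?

3

905 = (6,3,5)_12 → 6² + 3² + 5² = 70
70 = (5,10)_12 → 5² + 10² = 125
125 = (10,5)_12 → 10² + 5² = 125  — 125 repeats.
That took 3 steps.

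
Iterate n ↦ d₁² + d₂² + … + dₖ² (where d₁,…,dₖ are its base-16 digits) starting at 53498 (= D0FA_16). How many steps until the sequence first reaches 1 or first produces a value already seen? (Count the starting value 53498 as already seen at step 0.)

53498 = (13,0,15,10)_16 → 13² + 0² + 15² + 10² = 169 + 0 + 225 + 100 = 494
494 = (1,14,14)_16 → 1² + 14² + 14² = 1 + 196 + 196 = 393
393 = (1,8,9)_16 → 1² + 8² + 9² = 1 + 64 + 81 = 146
146 = (9,2)_16 → 9² + 2² = 81 + 4 = 85
85 = (5,5)_16 → 5² + 5² = 25 + 25 = 50
50 = (3,2)_16 → 3² + 2² = 9 + 4 = 13
13 = (13)_16 → 13² = 169
169 = (10,9)_16 → 10² + 9² = 100 + 81 = 181
181 = (11,5)_16 → 11² + 5² = 121 + 25 = 146  — 146 repeats.
That took 9 steps.

9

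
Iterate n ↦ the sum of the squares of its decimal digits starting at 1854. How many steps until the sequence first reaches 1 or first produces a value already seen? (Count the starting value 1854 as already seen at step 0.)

10

1854 → 1² + 8² + 5² + 4² = 106
106 → 1² + 0² + 6² = 37
37 → 3² + 7² = 58
58 → 5² + 8² = 89
89 → 8² + 9² = 145
145 → 1² + 4² + 5² = 42
42 → 4² + 2² = 20
20 → 2² + 0² = 4
4 → 4² = 16
16 → 1² + 6² = 37  — 37 repeats.
That took 10 steps.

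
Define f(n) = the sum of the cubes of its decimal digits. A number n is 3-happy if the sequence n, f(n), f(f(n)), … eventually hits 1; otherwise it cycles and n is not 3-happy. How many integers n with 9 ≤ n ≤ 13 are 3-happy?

9: 9 → 729 → 1080 → 513 → 153 → 153  — not 3-happy
10: 10 → 1  — 3-happy
11: 11 → 2 → 8 → 512 → 134 → 92 → 737 → 713 → 371 → 371  — not 3-happy
12: 12 → 9 → 729 → 1080 → 513 → 153 → 153  — not 3-happy
13: 13 → 28 → 520 → 133 → 55 → 250 → 133  — not 3-happy
3-happy: 10

1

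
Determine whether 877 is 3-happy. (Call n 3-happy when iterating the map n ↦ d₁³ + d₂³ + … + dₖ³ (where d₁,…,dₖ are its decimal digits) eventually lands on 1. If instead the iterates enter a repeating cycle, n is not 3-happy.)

3-happy

877 → 1198
1198 → 1243
1243 → 100
100 → 1  — reached 1.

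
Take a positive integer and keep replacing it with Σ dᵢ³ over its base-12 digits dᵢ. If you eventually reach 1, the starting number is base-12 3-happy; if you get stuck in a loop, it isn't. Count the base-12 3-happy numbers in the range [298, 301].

2

298: 298 → 1008 → 343 → 415 → 1351 → 1136 → 1855 → 1344 → 793 → 342 → 288 → 8 → 512 → 755 → 1464 → 1008  — not base-12 3-happy
299: 299 → 1339 → 1099 → 1029 → 1073 → 593 → 190 → 1028 → 856 → 1520 → 1728 → 1  — base-12 3-happy
300: 300 → 9 → 729 → 854 → 1464 → 1008 → 343 → 415 → 1351 → 1136 → 1855 → 1344 → 793 → 342 → 288 → 8 → 512 → 755 → 1464  — not base-12 3-happy
301: 301 → 10 → 1000 → 1611 → 1366 → 1854 → 1217 → 762 → 368 → 736 → 190 → 1028 → 856 → 1520 → 1728 → 1  — base-12 3-happy
base-12 3-happy: 299, 301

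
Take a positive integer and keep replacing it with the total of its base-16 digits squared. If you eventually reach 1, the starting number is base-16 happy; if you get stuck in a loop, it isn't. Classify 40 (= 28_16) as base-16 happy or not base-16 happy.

40 = (2,8)_16 → 2² + 8² = 68
68 = (4,4)_16 → 4² + 4² = 32
32 = (2,0)_16 → 2² + 0² = 4
4 = (4)_16 → 4² = 16
16 = (1,0)_16 → 1² + 0² = 1  — reached 1.

base-16 happy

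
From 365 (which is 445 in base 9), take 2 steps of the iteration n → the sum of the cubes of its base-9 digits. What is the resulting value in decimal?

29

365 = (4,4,5)_9 → 4³ + 4³ + 5³ = 64 + 64 + 125 = 253
253 = (3,1,1)_9 → 3³ + 1³ + 1³ = 27 + 1 + 1 = 29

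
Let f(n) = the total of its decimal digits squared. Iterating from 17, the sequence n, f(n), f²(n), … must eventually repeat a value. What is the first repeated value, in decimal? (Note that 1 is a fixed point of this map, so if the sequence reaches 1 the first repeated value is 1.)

89

17 → 50
50 → 25
25 → 29
29 → 85
85 → 89
89 → 145
145 → 42
42 → 20
20 → 4
4 → 16
16 → 37
37 → 58
58 → 89  — 89 already appeared earlier.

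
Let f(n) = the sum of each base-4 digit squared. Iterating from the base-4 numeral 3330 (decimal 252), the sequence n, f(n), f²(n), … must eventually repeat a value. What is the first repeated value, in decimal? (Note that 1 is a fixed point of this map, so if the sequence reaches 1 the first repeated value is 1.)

252 = (3,3,3,0)_4 → 3² + 3² + 3² + 0² = 9 + 9 + 9 + 0 = 27
27 = (1,2,3)_4 → 1² + 2² + 3² = 1 + 4 + 9 = 14
14 = (3,2)_4 → 3² + 2² = 9 + 4 = 13
13 = (3,1)_4 → 3² + 1² = 9 + 1 = 10
10 = (2,2)_4 → 2² + 2² = 4 + 4 = 8
8 = (2,0)_4 → 2² + 0² = 4 + 0 = 4
4 = (1,0)_4 → 1² + 0² = 1 + 0 = 1  — reached the fixed point 1.
1 → 1, so 1 is the first repeated value.

1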